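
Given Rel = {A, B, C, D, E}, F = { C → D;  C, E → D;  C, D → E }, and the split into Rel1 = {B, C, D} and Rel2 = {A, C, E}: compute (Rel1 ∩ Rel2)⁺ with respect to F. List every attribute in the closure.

Rel1 ∩ Rel2 = {C}.
C → D applies, adding D
C, D → E applies, adding E
Closure: {C, D, E}.

C, D, E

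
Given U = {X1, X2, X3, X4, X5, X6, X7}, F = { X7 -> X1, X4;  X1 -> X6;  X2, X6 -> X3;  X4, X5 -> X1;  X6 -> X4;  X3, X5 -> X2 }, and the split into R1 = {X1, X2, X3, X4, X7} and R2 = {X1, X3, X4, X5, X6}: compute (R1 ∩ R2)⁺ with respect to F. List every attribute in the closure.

R1 ∩ R2 = {X1, X3, X4}.
X1 → X6 applies, adding X6
Closure: {X1, X3, X4, X6}.

X1, X3, X4, X6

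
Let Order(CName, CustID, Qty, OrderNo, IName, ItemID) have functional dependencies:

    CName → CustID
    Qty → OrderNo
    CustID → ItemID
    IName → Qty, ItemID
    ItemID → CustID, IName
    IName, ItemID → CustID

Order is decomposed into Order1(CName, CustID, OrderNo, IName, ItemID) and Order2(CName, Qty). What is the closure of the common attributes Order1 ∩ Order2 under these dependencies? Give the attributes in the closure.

Order1 ∩ Order2 = {CName}.
CName → CustID applies, adding CustID
CustID → ItemID applies, adding ItemID
ItemID → CustID, IName applies, adding IName
IName → Qty, ItemID applies, adding Qty
Qty → OrderNo applies, adding OrderNo
Closure: {CName, CustID, Qty, OrderNo, IName, ItemID}.

CName, CustID, Qty, OrderNo, IName, ItemID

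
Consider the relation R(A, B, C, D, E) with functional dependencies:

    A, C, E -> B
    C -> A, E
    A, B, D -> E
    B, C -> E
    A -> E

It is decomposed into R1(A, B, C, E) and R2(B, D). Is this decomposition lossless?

Common attributes: R1 ∩ R2 = {B}.
No dependency enlarges {B}, so (B)⁺ = {B}.
The closure contains neither all of R1 = {A, B, C, E} nor all of R2 = {B, D}, so the common attributes are not a superkey of either fragment. The join is lossy.

No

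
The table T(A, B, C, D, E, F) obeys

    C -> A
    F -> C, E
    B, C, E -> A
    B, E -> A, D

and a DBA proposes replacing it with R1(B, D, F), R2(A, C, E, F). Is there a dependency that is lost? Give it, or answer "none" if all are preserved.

B, E -> A, D

Check B, E → A, D: no single fragment contains all of {A, B, D, E}, and the restricted closure of {B, E} across the fragments never reaches {A, D}.
C → A is preserved.
F → C, E is preserved.
B, C, E → A is preserved.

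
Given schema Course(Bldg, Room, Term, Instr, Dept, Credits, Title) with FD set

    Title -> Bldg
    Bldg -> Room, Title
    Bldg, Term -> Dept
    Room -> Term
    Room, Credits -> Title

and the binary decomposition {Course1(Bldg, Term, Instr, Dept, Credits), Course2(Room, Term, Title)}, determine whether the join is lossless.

No

Common attributes: Course1 ∩ Course2 = {Term}.
No dependency enlarges {Term}, so (Term)⁺ = {Term}.
The closure contains neither all of Course1 = {Bldg, Term, Instr, Dept, Credits} nor all of Course2 = {Room, Term, Title}, so the common attributes are not a superkey of either fragment. The join is lossy.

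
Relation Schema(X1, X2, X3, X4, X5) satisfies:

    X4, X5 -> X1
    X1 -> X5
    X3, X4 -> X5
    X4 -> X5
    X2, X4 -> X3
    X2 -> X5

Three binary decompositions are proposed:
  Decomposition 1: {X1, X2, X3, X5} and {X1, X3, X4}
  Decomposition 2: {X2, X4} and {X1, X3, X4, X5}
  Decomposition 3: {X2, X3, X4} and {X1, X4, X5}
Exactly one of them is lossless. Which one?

Decomposition 3

Decomposition 1: common = {X1, X3}, closure = {X1, X3, X5} → lossy.
Decomposition 2: common = {X4}, closure = {X1, X4, X5} → lossy.
Decomposition 3: common = {X4}, closure = {X1, X4, X5} → lossless.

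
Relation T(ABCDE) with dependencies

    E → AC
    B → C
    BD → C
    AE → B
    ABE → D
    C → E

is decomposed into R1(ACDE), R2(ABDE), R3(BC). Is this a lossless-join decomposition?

Chase test. Columns are ABCDE; row i has aⱼ where attribute j ∈ Ri, else bᵢⱼ.
Initial tableau (one row per fragment):
  row 1: a1 b12 a3 a4 a5
  row 2: a1 a2 b23 a4 a5
  row 3: b31 a2 a3 b34 b35
Rows 1 and 2 agree on E; apply E→AC and equate their AC entries.
Rows 1 and 2 agree on AE; apply AE→B and equate their B entries.
Rows 1 and 3 agree on C; apply C→E and equate their E entries.
Rows 1 and 3 agree on E; apply E→AC and equate their AC entries.
Rows 1 and 3 agree on ABE; apply ABE→D and equate their D entries.
Row 1 is now all distinguished symbols — the join is lossless.

Yes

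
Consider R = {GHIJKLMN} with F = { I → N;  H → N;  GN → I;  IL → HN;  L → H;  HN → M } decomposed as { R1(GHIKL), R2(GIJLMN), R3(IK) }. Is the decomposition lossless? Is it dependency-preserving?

Lossless test (chase): Rows 1 and 2 agree on I; apply I→N and equate their N entries. Rows 1 and 3 agree on I; apply I→N and equate their N entries. Rows 1 and 2 agree on IL; apply IL→HN and equate their HN entries. Rows 1 and 2 agree on HN; apply HN→M and equate their M entries. No row becomes fully distinguished — the join is lossy.
Dependency preservation: the restricted closure of {H} across the fragments never reaches {N}, so H → N cannot be enforced without a join — not preserved.

lossy and not dependency-preserving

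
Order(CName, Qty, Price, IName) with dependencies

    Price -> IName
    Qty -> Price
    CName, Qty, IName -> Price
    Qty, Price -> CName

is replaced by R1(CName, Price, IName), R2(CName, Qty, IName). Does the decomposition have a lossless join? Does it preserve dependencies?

Lossless test: (CName, IName)⁺ = {CName, IName}, which is a superkey of neither fragment — lossy.
Dependency preservation: the restricted closure of {Qty} across the fragments never reaches {Price}, so Qty → Price cannot be enforced without a join — not preserved.

lossy and not dependency-preserving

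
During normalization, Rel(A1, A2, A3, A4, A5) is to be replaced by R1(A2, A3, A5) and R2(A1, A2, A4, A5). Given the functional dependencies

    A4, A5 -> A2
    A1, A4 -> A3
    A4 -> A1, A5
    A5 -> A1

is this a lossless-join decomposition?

Common attributes: R1 ∩ R2 = {A2, A5}.
Closure of {A2, A5}: A5 → A1 applies, adding A1. So (A2, A5)⁺ = {A1, A2, A5}.
The closure contains neither all of R1 = {A2, A3, A5} nor all of R2 = {A1, A2, A4, A5}, so the common attributes are not a superkey of either fragment. The join is lossy.

No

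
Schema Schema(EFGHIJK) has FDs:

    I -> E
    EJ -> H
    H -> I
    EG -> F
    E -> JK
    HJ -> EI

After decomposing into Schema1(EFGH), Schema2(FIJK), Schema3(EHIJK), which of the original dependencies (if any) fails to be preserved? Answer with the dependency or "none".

none

I → E lies within Schema3.
EJ → H lies within Schema3.
H → I lies within Schema3.
EG → F lies within Schema1.
E → JK lies within Schema3.
HJ → EI lies within Schema3.
Every dependency is enforceable on the fragments, so the decomposition is dependency-preserving.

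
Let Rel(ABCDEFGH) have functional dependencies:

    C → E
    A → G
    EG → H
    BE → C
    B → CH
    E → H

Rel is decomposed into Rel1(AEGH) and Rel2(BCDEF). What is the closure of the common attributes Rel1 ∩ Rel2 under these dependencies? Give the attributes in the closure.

EH

Rel1 ∩ Rel2 = {E}.
E → H applies, adding H
Closure: {EH}.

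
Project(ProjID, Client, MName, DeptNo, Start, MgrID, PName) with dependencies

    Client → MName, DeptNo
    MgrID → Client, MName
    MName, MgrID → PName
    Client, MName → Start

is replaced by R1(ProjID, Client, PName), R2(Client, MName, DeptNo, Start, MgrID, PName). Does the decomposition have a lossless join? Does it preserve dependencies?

lossy but dependency-preserving

Lossless test: (Client, PName)⁺ = {Client, MName, DeptNo, Start, PName}, which is a superkey of neither fragment — lossy.
Dependency preservation: every FD's attributes lie within a single fragment, so each can be enforced locally — preserved.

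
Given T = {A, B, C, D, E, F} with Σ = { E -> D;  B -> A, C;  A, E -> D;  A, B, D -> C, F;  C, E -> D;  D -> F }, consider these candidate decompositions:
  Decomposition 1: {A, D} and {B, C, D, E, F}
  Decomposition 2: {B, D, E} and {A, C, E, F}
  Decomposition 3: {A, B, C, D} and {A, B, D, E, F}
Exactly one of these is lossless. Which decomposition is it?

Decomposition 1: common = {D}, closure = {D, F} → lossy.
Decomposition 2: common = {E}, closure = {D, E, F} → lossy.
Decomposition 3: common = {A, B, D}, closure = {A, B, C, D, F} → lossless.

Decomposition 3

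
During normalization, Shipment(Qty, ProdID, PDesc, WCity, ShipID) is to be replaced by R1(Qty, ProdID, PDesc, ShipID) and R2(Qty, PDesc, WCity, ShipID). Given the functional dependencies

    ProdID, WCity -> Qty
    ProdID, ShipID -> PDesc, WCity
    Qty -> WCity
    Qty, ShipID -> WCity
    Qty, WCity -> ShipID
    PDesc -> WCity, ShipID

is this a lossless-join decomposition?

Yes

Common attributes: R1 ∩ R2 = {Qty, PDesc, ShipID}.
Closure of {Qty, PDesc, ShipID}: Qty → WCity applies, adding WCity. So (Qty, PDesc, ShipID)⁺ = {Qty, PDesc, WCity, ShipID}.
This closure contains every attribute of R2, so R1 ∩ R2 → R2. The join is lossless.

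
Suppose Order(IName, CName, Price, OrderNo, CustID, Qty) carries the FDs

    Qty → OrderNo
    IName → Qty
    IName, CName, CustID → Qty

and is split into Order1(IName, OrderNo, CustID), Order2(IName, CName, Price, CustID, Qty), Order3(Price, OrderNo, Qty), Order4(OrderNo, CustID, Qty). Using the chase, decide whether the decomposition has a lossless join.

Chase test. Columns are IName, CName, Price, OrderNo, CustID, Qty; row i has aⱼ where attribute j ∈ Orderi, else bᵢⱼ.
Initial tableau (one row per fragment):
  row 1: a1 b12 b13 a4 a5 b16
  row 2: a1 a2 a3 b24 a5 a6
  row 3: b31 b32 a3 a4 b35 a6
  row 4: b41 b42 b43 a4 a5 a6
Rows 2 and 3 agree on Qty; apply Qty→OrderNo and equate their OrderNo entries.
Rows 1 and 2 agree on IName; apply IName→Qty and equate their Qty entries.
Row 2 is now all distinguished symbols — the join is lossless.

Yes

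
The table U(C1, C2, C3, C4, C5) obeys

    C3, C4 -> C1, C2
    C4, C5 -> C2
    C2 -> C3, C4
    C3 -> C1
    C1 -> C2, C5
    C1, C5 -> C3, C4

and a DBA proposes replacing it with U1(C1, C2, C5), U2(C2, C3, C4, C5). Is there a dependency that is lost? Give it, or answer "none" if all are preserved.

C3, C4 → C1, C2: restricted closure across fragments reaches C1, C2.
C4, C5 → C2 lies within U2.
C2 → C3, C4 lies within U2.
C3 → C1: restricted closure across fragments reaches C1.
C1 → C2, C5 lies within U1.
C1, C5 → C3, C4: restricted closure across fragments reaches C3, C4.
Every dependency is enforceable on the fragments, so the decomposition is dependency-preserving.

none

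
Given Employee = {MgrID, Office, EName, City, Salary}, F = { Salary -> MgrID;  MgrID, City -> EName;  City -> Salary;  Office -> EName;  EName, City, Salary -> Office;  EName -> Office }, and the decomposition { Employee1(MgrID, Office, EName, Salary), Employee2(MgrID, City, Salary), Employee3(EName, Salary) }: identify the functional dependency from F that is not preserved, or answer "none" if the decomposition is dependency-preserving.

MgrID, City -> EName

Check MgrID, City → EName: no single fragment contains all of {MgrID, EName, City}, and the restricted closure of {MgrID, City} across the fragments never reaches {EName}.
Salary → MgrID is preserved.
City → Salary is preserved.
Office → EName is preserved.
EName, City, Salary → Office is preserved.
EName → Office is preserved.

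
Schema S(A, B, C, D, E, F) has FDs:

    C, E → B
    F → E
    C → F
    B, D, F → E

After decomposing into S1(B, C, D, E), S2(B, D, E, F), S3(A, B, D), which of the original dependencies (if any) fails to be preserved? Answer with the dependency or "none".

Check C → F: no single fragment contains all of {C, F}, and the restricted closure of {C} across the fragments never reaches {F}.
C, E → B is preserved.
F → E is preserved.
B, D, F → E is preserved.

C → F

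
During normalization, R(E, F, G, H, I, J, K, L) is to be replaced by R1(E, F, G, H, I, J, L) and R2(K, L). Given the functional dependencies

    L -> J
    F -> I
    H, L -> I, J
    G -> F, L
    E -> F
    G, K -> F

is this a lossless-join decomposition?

No

Common attributes: R1 ∩ R2 = {L}.
Closure of {L}: L → J applies, adding J. So (L)⁺ = {J, L}.
The closure contains neither all of R1 = {E, F, G, H, I, J, L} nor all of R2 = {K, L}, so the common attributes are not a superkey of either fragment. The join is lossy.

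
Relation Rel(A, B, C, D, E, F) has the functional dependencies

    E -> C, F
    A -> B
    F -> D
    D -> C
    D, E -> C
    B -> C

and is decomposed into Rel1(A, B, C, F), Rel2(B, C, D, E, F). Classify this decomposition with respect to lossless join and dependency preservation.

Lossless test: (B, C, F)⁺ = {B, C, D, F}, which is a superkey of neither fragment — lossy.
Dependency preservation: every FD's attributes lie within a single fragment, so each can be enforced locally — preserved.

lossy but dependency-preserving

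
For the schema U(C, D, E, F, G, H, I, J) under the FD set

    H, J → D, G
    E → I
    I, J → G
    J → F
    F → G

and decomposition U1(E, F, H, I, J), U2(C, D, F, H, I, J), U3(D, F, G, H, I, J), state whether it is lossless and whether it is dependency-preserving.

Lossless test (chase): Rows 1 and 2 agree on H, J; apply H, J→D, G and equate their D, G entries. Rows 1 and 3 agree on H, J; apply H, J→D, G and equate their D, G entries. No row becomes fully distinguished — the join is lossy.
Dependency preservation: every FD's attributes lie within a single fragment, so each can be enforced locally — preserved.

lossy but dependency-preserving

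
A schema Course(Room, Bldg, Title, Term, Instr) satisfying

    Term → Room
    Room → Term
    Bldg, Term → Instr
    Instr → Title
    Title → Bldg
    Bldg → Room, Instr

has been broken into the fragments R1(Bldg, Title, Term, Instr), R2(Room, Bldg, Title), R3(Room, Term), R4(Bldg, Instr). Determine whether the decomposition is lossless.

Chase test. Columns are Room, Bldg, Title, Term, Instr; row i has aⱼ where attribute j ∈ Ri, else bᵢⱼ.
Initial tableau (one row per fragment):
  row 1: b11 a2 a3 a4 a5
  row 2: a1 a2 a3 b24 b25
  row 3: a1 b32 b33 a4 b35
  row 4: b41 a2 b43 b44 a5
Rows 1 and 3 agree on Term; apply Term→Room and equate their Room entries.
Rows 1 and 2 agree on Room; apply Room→Term and equate their Term entries.
Rows 1 and 2 agree on Bldg, Term; apply Bldg, Term→Instr and equate their Instr entries.
Rows 1 and 4 agree on Instr; apply Instr→Title and equate their Title entries.
Rows 1 and 4 agree on Bldg; apply Bldg→Room, Instr and equate their Room, Instr entries.
Rows 1 and 4 agree on Room; apply Room→Term and equate their Term entries.
Row 1 is now all distinguished symbols — the join is lossless.

Yes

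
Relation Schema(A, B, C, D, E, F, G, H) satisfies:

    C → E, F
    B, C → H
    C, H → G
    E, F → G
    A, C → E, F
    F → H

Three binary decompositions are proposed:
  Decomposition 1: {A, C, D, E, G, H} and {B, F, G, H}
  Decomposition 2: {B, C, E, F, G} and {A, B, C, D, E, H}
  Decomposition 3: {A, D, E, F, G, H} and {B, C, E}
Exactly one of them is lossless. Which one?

Decomposition 1: common = {G, H}, closure = {G, H} → lossy.
Decomposition 2: common = {B, C, E}, closure = {B, C, E, F, G, H} → lossless.
Decomposition 3: common = {E}, closure = {E} → lossy.

Decomposition 2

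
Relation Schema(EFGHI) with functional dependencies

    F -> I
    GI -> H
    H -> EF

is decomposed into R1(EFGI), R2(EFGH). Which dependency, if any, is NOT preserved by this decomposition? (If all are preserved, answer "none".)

none

F → I lies within R1.
GI → H: restricted closure across fragments reaches H.
H → EF lies within R2.
Every dependency is enforceable on the fragments, so the decomposition is dependency-preserving.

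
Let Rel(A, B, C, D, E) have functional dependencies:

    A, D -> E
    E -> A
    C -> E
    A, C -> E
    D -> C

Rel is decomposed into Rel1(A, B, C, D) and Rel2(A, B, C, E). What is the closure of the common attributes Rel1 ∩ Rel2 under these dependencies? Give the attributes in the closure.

Rel1 ∩ Rel2 = {A, B, C}.
C → E applies, adding E
Closure: {A, B, C, E}.

A, B, C, E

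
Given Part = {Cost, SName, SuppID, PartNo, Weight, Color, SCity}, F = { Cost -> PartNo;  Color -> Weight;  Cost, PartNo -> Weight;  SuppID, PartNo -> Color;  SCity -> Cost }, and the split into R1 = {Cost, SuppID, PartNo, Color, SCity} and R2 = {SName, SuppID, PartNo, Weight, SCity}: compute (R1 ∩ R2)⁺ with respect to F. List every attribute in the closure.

R1 ∩ R2 = {SuppID, PartNo, SCity}.
SuppID, PartNo → Color applies, adding Color
SCity → Cost applies, adding Cost
Color → Weight applies, adding Weight
Closure: {Cost, SuppID, PartNo, Weight, Color, SCity}.

Cost, SuppID, PartNo, Weight, Color, SCity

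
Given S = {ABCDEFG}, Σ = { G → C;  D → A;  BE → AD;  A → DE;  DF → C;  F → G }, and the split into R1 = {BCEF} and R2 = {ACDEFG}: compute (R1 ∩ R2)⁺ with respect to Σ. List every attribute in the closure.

CEFG

R1 ∩ R2 = {CEF}.
F → G applies, adding G
Closure: {CEFG}.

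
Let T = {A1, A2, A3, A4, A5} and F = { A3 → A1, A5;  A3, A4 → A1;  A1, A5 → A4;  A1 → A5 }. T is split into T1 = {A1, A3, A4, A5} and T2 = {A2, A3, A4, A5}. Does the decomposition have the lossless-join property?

Yes

Common attributes: T1 ∩ T2 = {A3, A4, A5}.
Closure of {A3, A4, A5}: A3 → A1, A5 applies, adding A1. So (A3, A4, A5)⁺ = {A1, A3, A4, A5}.
This closure contains every attribute of T1, so T1 ∩ T2 → T1. The join is lossless.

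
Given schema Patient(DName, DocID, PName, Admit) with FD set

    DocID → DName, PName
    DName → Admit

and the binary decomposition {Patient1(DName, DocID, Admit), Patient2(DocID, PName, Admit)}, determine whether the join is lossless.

Yes

Common attributes: Patient1 ∩ Patient2 = {DocID, Admit}.
Closure of {DocID, Admit}: DocID → DName, PName applies, adding DName, PName. So (DocID, Admit)⁺ = {DName, DocID, PName, Admit}.
This closure contains every attribute of Patient1, so Patient1 ∩ Patient2 → Patient1. The join is lossless.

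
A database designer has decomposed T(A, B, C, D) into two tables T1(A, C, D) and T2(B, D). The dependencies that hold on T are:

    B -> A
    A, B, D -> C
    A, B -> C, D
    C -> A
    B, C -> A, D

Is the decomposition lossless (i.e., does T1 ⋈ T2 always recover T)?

Common attributes: T1 ∩ T2 = {D}.
No dependency enlarges {D}, so (D)⁺ = {D}.
The closure contains neither all of T1 = {A, C, D} nor all of T2 = {B, D}, so the common attributes are not a superkey of either fragment. The join is lossy.

No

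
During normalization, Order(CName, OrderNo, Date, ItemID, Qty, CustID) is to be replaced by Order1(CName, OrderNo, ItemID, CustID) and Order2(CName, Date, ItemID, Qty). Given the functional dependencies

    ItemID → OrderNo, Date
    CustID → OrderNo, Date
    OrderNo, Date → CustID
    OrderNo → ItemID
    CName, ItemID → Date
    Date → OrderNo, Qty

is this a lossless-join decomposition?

Common attributes: Order1 ∩ Order2 = {CName, ItemID}.
Closure of {CName, ItemID}: ItemID → OrderNo, Date applies, adding OrderNo, Date; OrderNo, Date → CustID applies, adding CustID; Date → OrderNo, Qty applies, adding Qty. So (CName, ItemID)⁺ = {CName, OrderNo, Date, ItemID, Qty, CustID}.
This closure contains every attribute of Order1, so Order1 ∩ Order2 → Order1. The join is lossless.

Yes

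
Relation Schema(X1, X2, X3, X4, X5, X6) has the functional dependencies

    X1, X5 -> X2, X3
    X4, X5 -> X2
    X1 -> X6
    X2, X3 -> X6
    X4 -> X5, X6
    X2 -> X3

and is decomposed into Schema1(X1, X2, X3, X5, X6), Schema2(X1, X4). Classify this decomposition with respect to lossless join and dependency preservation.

lossy and not dependency-preserving

Lossless test: (X1)⁺ = {X1, X6}, which is a superkey of neither fragment — lossy.
Dependency preservation: the restricted closure of {X4, X5} across the fragments never reaches {X2}, so X4, X5 → X2 cannot be enforced without a join — not preserved.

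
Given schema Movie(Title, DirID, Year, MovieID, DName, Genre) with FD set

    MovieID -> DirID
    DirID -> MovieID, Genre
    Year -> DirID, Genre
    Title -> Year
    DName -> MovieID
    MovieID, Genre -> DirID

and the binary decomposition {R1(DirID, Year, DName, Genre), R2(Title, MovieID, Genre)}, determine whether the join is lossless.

Common attributes: R1 ∩ R2 = {Genre}.
No dependency enlarges {Genre}, so (Genre)⁺ = {Genre}.
The closure contains neither all of R1 = {DirID, Year, DName, Genre} nor all of R2 = {Title, MovieID, Genre}, so the common attributes are not a superkey of either fragment. The join is lossy.

No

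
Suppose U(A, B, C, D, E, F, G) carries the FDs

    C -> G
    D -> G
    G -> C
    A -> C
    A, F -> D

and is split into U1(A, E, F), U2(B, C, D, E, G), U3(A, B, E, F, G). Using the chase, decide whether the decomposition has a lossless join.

Chase test. Columns are A, B, C, D, E, F, G; row i has aⱼ where attribute j ∈ Ui, else bᵢⱼ.
Initial tableau (one row per fragment):
  row 1: a1 b12 b13 b14 a5 a6 b17
  row 2: b21 a2 a3 a4 a5 b26 a7
  row 3: a1 a2 b33 b34 a5 a6 a7
Rows 2 and 3 agree on G; apply G→C and equate their C entries.
Rows 1 and 3 agree on A; apply A→C and equate their C entries.
Rows 1 and 3 agree on A, F; apply A, F→D and equate their D entries.
Rows 1 and 2 agree on C; apply C→G and equate their G entries.
No row becomes fully distinguished — the join is lossy.

No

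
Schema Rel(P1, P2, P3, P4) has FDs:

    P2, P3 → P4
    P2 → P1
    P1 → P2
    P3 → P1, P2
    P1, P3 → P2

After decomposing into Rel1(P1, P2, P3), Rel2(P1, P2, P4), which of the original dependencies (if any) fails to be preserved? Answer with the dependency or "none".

Check P2, P3 → P4: no single fragment contains all of {P2, P3, P4}, and the restricted closure of {P2, P3} across the fragments never reaches {P4}.
P2 → P1 is preserved.
P1 → P2 is preserved.
P3 → P1, P2 is preserved.
P1, P3 → P2 is preserved.

P2, P3 → P4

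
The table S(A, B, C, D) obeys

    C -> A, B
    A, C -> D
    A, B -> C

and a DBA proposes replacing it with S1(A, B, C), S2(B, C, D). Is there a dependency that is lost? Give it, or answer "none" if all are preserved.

C → A, B lies within S1.
A, C → D: restricted closure across fragments reaches D.
A, B → C lies within S1.
Every dependency is enforceable on the fragments, so the decomposition is dependency-preserving.

none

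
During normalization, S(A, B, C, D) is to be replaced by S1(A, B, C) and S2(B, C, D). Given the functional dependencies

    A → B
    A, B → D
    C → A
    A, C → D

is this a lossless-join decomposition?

Yes

Common attributes: S1 ∩ S2 = {B, C}.
Closure of {B, C}: C → A applies, adding A; A, C → D applies, adding D. So (B, C)⁺ = {A, B, C, D}.
This closure contains every attribute of S1, so S1 ∩ S2 → S1. The join is lossless.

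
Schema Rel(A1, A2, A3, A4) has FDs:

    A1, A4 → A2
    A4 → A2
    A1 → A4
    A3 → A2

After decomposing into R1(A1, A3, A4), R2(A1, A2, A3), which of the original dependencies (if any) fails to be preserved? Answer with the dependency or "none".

Check A4 → A2: no single fragment contains all of {A2, A4}, and the restricted closure of {A4} across the fragments never reaches {A2}.
A1, A4 → A2 is preserved.
A1 → A4 is preserved.
A3 → A2 is preserved.

A4 → A2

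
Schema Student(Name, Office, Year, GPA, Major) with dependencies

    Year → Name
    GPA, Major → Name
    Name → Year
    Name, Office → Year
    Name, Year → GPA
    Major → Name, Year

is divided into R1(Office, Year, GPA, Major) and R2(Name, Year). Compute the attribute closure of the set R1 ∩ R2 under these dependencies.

Name, Year, GPA

R1 ∩ R2 = {Year}.
Year → Name applies, adding Name
Name, Year → GPA applies, adding GPA
Closure: {Name, Year, GPA}.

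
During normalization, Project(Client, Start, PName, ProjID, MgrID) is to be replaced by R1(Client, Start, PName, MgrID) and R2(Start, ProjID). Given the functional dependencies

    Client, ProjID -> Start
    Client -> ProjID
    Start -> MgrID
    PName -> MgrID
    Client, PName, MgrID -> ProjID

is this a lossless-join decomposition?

Common attributes: R1 ∩ R2 = {Start}.
Closure of {Start}: Start → MgrID applies, adding MgrID. So (Start)⁺ = {Start, MgrID}.
The closure contains neither all of R1 = {Client, Start, PName, MgrID} nor all of R2 = {Start, ProjID}, so the common attributes are not a superkey of either fragment. The join is lossy.

No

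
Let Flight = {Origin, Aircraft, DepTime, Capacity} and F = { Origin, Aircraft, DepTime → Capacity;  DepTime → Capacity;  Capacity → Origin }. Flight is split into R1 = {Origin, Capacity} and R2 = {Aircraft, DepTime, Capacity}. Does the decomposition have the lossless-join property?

Common attributes: R1 ∩ R2 = {Capacity}.
Closure of {Capacity}: Capacity → Origin applies, adding Origin. So (Capacity)⁺ = {Origin, Capacity}.
This closure contains every attribute of R1, so R1 ∩ R2 → R1. The join is lossless.

Yes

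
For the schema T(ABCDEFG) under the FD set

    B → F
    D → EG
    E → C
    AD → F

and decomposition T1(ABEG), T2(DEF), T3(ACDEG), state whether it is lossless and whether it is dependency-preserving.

Lossless test (chase): Rows 2 and 3 agree on D; apply D→EG and equate their EG entries. Rows 1 and 2 agree on E; apply E→C and equate their C entries. Rows 1 and 3 agree on E; apply E→C and equate their C entries. No row becomes fully distinguished — the join is lossy.
Dependency preservation: the restricted closure of {B} across the fragments never reaches {F}, so B → F cannot be enforced without a join — not preserved.

lossy and not dependency-preserving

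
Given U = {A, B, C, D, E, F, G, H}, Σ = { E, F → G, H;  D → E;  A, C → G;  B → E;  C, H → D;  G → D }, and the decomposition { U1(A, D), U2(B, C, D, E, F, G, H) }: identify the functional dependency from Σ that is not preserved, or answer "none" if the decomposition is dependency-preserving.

Check A, C → G: no single fragment contains all of {A, C, G}, and the restricted closure of {A, C} across the fragments never reaches {G}.
E, F → G, H is preserved.
D → E is preserved.
B → E is preserved.
C, H → D is preserved.
G → D is preserved.

A, C → G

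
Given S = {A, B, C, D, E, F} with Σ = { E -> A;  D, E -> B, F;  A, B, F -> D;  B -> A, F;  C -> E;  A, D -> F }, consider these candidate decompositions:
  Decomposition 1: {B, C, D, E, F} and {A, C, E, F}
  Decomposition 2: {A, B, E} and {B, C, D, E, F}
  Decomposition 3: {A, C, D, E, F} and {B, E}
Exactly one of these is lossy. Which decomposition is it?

Decomposition 3

Decomposition 1: common = {C, E, F}, closure = {A, C, E, F} → lossless.
Decomposition 2: common = {B, E}, closure = {A, B, D, E, F} → lossless.
Decomposition 3: common = {E}, closure = {A, E} → lossy.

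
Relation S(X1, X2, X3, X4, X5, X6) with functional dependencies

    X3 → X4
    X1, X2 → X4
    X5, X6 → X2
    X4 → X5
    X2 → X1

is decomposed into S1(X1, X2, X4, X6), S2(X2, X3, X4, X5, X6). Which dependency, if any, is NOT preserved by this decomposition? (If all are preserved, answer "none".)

X3 → X4 lies within S2.
X1, X2 → X4 lies within S1.
X5, X6 → X2 lies within S2.
X4 → X5 lies within S2.
X2 → X1 lies within S1.
Every dependency is enforceable on the fragments, so the decomposition is dependency-preserving.

none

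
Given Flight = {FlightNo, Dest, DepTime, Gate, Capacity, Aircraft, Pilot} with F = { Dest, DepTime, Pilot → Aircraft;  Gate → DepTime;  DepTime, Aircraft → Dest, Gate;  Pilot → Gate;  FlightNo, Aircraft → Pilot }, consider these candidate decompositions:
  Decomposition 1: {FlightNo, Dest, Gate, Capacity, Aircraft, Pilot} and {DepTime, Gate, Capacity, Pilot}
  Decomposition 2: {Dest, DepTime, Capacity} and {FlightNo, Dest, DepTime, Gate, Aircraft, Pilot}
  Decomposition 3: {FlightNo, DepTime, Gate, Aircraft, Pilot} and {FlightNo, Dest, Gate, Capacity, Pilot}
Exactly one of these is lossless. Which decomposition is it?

Decomposition 1

Decomposition 1: common = {Gate, Capacity, Pilot}, closure = {DepTime, Gate, Capacity, Pilot} → lossless.
Decomposition 2: common = {Dest, DepTime}, closure = {Dest, DepTime} → lossy.
Decomposition 3: common = {FlightNo, Gate, Pilot}, closure = {FlightNo, DepTime, Gate, Pilot} → lossy.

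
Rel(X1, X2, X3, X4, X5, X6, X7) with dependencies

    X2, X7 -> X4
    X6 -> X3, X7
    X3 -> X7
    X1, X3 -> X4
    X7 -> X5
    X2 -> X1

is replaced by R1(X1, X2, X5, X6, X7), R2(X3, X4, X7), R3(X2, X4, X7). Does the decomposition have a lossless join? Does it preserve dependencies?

lossy and not dependency-preserving

Lossless test (chase): Rows 1 and 3 agree on X2, X7; apply X2, X7→X4 and equate their X4 entries. Rows 1 and 2 agree on X7; apply X7→X5 and equate their X5 entries. Rows 1 and 3 agree on X7; apply X7→X5 and equate their X5 entries. Rows 1 and 3 agree on X2; apply X2→X1 and equate their X1 entries. No row becomes fully distinguished — the join is lossy.
Dependency preservation: the restricted closure of {X6} across the fragments never reaches {X3, X7}, so X6 → X3, X7 cannot be enforced without a join — not preserved.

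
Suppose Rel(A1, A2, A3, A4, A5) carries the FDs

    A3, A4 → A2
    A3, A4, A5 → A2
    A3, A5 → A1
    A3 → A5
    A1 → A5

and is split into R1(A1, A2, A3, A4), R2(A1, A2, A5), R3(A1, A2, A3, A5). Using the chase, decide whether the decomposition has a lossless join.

Yes

Chase test. Columns are A1, A2, A3, A4, A5; row i has aⱼ where attribute j ∈ Ri, else bᵢⱼ.
Initial tableau (one row per fragment):
  row 1: a1 a2 a3 a4 b15
  row 2: a1 a2 b23 b24 a5
  row 3: a1 a2 a3 b34 a5
Rows 1 and 3 agree on A3; apply A3→A5 and equate their A5 entries.
Row 1 is now all distinguished symbols — the join is lossless.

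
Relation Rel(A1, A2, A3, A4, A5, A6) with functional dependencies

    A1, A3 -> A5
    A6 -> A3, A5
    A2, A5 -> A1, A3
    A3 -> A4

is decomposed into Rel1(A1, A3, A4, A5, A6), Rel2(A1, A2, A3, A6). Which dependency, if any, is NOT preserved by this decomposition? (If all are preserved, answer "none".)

Check A2, A5 → A1, A3: no single fragment contains all of {A1, A2, A3, A5}, and the restricted closure of {A2, A5} across the fragments never reaches {A1, A3}.
A1, A3 → A5 is preserved.
A6 → A3, A5 is preserved.
A3 → A4 is preserved.

A2, A5 -> A1, A3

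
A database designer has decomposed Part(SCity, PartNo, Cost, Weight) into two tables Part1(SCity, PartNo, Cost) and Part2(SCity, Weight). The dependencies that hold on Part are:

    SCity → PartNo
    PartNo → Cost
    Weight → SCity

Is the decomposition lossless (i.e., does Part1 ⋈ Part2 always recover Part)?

Common attributes: Part1 ∩ Part2 = {SCity}.
Closure of {SCity}: SCity → PartNo applies, adding PartNo; PartNo → Cost applies, adding Cost. So (SCity)⁺ = {SCity, PartNo, Cost}.
This closure contains every attribute of Part1, so Part1 ∩ Part2 → Part1. The join is lossless.

Yes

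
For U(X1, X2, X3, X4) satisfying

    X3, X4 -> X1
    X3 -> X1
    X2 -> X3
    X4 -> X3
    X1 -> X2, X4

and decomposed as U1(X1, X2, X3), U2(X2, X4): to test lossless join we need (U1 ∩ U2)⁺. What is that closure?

X1, X2, X3, X4

U1 ∩ U2 = {X2}.
X2 → X3 applies, adding X3
X3 → X1 applies, adding X1
X1 → X2, X4 applies, adding X4
Closure: {X1, X2, X3, X4}.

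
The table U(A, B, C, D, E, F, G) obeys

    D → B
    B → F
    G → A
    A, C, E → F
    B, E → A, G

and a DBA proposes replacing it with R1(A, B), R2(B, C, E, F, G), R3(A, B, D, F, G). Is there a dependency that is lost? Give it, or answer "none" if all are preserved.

A, C, E → F

Check A, C, E → F: no single fragment contains all of {A, C, E, F}, and the restricted closure of {A, C, E} across the fragments never reaches {F}.
D → B is preserved.
B → F is preserved.
G → A is preserved.
B, E → A, G is preserved.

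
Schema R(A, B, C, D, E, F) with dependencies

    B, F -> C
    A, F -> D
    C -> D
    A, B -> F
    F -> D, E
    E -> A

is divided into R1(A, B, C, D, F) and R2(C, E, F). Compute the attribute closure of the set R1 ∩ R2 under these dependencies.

A, C, D, E, F

R1 ∩ R2 = {C, F}.
C → D applies, adding D
F → D, E applies, adding E
E → A applies, adding A
Closure: {A, C, D, E, F}.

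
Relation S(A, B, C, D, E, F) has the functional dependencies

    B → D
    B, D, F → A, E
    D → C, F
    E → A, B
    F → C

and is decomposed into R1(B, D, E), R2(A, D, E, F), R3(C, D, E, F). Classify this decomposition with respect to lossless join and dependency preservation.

Lossless test (chase): Rows 1 and 2 agree on D; apply D→C, F and equate their C, F entries. Rows 1 and 3 agree on D; apply D→C, F and equate their C, F entries. Rows 1 and 2 agree on E; apply E→A, B and equate their A, B entries. Rows 1 and 3 agree on E; apply E→A, B and equate their A, B entries. Row 1 is now all distinguished symbols — the join is lossless.
Dependency preservation: B, D, F → A, E; E → A, B are not contained in any single fragment, but the restricted closure of each left-hand side across the fragments still reaches the right-hand side; the remaining FDs each lie inside some fragment. All dependencies are preserved.

lossless and dependency-preserving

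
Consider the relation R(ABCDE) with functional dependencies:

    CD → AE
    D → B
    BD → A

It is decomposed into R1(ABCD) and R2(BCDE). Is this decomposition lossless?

Common attributes: R1 ∩ R2 = {BCD}.
Closure of {BCD}: CD → AE applies, adding AE. So (BCD)⁺ = {ABCDE}.
This closure contains every attribute of R1, so R1 ∩ R2 → R1. The join is lossless.

Yes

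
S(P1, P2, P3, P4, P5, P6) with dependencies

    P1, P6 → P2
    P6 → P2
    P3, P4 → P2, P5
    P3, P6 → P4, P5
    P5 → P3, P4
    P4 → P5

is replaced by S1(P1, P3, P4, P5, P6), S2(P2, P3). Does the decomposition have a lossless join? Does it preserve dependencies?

lossy and not dependency-preserving

Lossless test: (P3)⁺ = {P3}, which is a superkey of neither fragment — lossy.
Dependency preservation: the restricted closure of {P1, P6} across the fragments never reaches {P2}, so P1, P6 → P2 cannot be enforced without a join — not preserved.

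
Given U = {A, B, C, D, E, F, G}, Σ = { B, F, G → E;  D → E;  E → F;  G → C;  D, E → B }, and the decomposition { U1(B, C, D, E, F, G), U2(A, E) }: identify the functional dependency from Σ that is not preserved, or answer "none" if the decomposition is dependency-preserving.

none

B, F, G → E lies within U1.
D → E lies within U1.
E → F lies within U1.
G → C lies within U1.
D, E → B lies within U1.
Every dependency is enforceable on the fragments, so the decomposition is dependency-preserving.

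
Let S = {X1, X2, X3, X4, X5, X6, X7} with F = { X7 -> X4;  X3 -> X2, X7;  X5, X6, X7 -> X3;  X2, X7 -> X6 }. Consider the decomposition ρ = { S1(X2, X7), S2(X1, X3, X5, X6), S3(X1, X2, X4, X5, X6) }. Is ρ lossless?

Chase test. Columns are X1, X2, X3, X4, X5, X6, X7; row i has aⱼ where attribute j ∈ Si, else bᵢⱼ.
Initial tableau (one row per fragment):
  row 1: b11 a2 b13 b14 b15 b16 a7
  row 2: a1 b22 a3 b24 a5 a6 b27
  row 3: a1 a2 b33 a4 a5 a6 b37
No row becomes fully distinguished — the join is lossy.

No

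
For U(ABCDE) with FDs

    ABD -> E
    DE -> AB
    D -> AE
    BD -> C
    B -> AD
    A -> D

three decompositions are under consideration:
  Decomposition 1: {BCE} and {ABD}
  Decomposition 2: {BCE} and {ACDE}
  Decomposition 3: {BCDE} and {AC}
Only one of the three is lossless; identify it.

Decomposition 1: common = {B}, closure = {ABCDE} → lossless.
Decomposition 2: common = {CE}, closure = {CE} → lossy.
Decomposition 3: common = {C}, closure = {C} → lossy.

Decomposition 1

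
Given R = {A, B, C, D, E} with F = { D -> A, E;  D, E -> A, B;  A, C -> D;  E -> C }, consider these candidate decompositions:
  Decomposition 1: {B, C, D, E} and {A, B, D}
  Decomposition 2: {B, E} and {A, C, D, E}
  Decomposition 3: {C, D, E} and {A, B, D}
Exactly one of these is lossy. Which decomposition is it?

Decomposition 2

Decomposition 1: common = {B, D}, closure = {A, B, C, D, E} → lossless.
Decomposition 2: common = {E}, closure = {C, E} → lossy.
Decomposition 3: common = {D}, closure = {A, B, C, D, E} → lossless.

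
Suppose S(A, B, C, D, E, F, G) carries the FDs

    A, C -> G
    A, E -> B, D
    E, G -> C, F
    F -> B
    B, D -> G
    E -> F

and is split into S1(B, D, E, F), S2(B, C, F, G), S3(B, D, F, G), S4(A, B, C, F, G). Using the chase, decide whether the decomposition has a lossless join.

No

Chase test. Columns are A, B, C, D, E, F, G; row i has aⱼ where attribute j ∈ Si, else bᵢⱼ.
Initial tableau (one row per fragment):
  row 1: b11 a2 b13 a4 a5 a6 b17
  row 2: b21 a2 a3 b24 b25 a6 a7
  row 3: b31 a2 b33 a4 b35 a6 a7
  row 4: a1 a2 a3 b44 b45 a6 a7
Rows 1 and 3 agree on B, D; apply B, D→G and equate their G entries.
No row becomes fully distinguished — the join is lossy.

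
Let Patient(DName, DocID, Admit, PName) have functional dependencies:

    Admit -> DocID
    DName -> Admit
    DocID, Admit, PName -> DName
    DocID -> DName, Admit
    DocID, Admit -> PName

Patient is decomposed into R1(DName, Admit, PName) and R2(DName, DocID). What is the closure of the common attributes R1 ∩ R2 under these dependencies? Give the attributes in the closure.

DName, DocID, Admit, PName

R1 ∩ R2 = {DName}.
DName → Admit applies, adding Admit
Admit → DocID applies, adding DocID
DocID, Admit → PName applies, adding PName
Closure: {DName, DocID, Admit, PName}.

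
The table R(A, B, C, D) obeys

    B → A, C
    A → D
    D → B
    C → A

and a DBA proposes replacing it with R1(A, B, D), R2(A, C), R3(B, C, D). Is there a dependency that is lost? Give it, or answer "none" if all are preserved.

none

B → A, C: restricted closure across fragments reaches A, C.
A → D lies within R1.
D → B lies within R1.
C → A lies within R2.
Every dependency is enforceable on the fragments, so the decomposition is dependency-preserving.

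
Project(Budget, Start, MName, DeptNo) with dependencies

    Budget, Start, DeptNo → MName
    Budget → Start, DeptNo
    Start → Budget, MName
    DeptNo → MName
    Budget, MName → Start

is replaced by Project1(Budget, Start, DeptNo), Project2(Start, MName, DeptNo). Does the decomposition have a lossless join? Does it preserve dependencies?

lossless and dependency-preserving

Lossless test: (Start, DeptNo)⁺ = {Budget, Start, MName, DeptNo}, which contains all of one fragment — lossless.
Dependency preservation: Budget, Start, DeptNo → MName; Start → Budget, MName; Budget, MName → Start are not contained in any single fragment, but the restricted closure of each left-hand side across the fragments still reaches the right-hand side; the remaining FDs each lie inside some fragment. All dependencies are preserved.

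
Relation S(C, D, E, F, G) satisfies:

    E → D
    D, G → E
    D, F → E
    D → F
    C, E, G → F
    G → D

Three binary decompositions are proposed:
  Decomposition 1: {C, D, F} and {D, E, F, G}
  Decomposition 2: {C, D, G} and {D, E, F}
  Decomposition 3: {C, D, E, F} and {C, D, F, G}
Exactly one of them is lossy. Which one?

Decomposition 1

Decomposition 1: common = {D, F}, closure = {D, E, F} → lossy.
Decomposition 2: common = {D}, closure = {D, E, F} → lossless.
Decomposition 3: common = {C, D, F}, closure = {C, D, E, F} → lossless.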